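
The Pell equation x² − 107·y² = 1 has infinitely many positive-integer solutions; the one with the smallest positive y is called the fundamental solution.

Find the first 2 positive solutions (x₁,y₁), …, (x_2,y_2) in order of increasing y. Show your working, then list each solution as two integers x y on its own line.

962 93
1850887 178932

d=107: √d = [10; 2,1,9,1,2,20] (ℓ=6, even), read p_5/q_5
k=0  a_k=10  p_k/q_k = 10/1
k=1  a_k=2  p_k/q_k = 21/2
…
k=3  a_k=9  p_k/q_k = 300/29
k=4  a_k=1  p_k/q_k = 331/32
k=5  a_k=2  p_k/q_k = 962/93
→ (962, 93).  Check: 962²=925444, 107·93²=925443, difference 1.
(x_2, y_2) = (962·962 + 107·93·93, 962·93 + 93·962) = (1850887, 178932)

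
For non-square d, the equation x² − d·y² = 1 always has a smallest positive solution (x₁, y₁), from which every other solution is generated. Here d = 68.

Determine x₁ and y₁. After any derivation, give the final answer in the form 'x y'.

[8; 4,16] for √68; ℓ=2 ⇒ convergent index 1
i=0: a=8 ⇒ p=8, q=1
i=1: a=4 ⇒ p=33, q=4
fundamental: x₁=33, y₁=4  (since 1089 − 68·16 = 1)

33 4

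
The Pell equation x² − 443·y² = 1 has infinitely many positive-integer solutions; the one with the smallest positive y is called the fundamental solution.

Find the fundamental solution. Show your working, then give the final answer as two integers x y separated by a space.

442 21

√443 → a₀=21, period (21,42); ℓ=2 even so k=1
step 0: (21, 1)  from 21·(1,0) + (0,1)
step 1: (442, 21)  from 21·(21,1) + (1,0)
fundamental: x₁=442, y₁=21  (since 195364 − 443·441 = 1)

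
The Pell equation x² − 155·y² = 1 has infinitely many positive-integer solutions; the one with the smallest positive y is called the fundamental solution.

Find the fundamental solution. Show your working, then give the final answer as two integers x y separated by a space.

√155 = [12; 2,4,2,24, …], period ℓ=4 (even) → k=3
step 0: (12, 1)  from 12·(1,0) + (0,1)
…
step 2: (112, 9)  from 4·(25,2) + (12,1)
step 3: (249, 20)  from 2·(112,9) + (25,2)
→ (249, 20).  Check: 249²=62001, 155·20²=62000, difference 1.

249 20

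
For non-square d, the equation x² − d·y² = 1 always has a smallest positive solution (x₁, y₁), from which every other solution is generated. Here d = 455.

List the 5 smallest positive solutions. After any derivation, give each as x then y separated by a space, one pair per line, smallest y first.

64 3
8191 384
1048384 49149
134184961 6290688
17174626624 805158915

d=455: √d = [21; 3,42] (ℓ=2, even), read p_1/q_1
step 0: (21, 1)  from 21·(1,0) + (0,1)
step 1: (64, 3)  from 3·(21,1) + (1,0)
fundamental: x₁=64, y₁=3  (since 4096 − 455·9 = 1)
n=2: (64,3)∘(64,3) = (64·64+455·3·3, 64·3+3·64) = (8191,384)
n=3: (8191,384)∘(64,3) = (64·8191+455·3·384, 64·384+3·8191) = (1048384,49149)
n=4: (1048384,49149)∘(64,3) = (64·1048384+455·3·49149, 64·49149+3·1048384) = (134184961,6290688)
n=5: (134184961,6290688)∘(64,3) = (64·134184961+455·3·6290688, 64·6290688+3·134184961) = (17174626624,805158915)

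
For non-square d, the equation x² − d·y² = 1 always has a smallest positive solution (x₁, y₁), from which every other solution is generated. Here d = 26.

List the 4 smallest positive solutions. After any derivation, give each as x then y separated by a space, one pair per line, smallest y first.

51 10
5201 1020
530451 104030
54100801 10610040

[5; 10] for √26; ℓ=1 ⇒ convergent index 1
a_0=5:  p_0=5·1+0=5,  q_0=5·0+1=1
a_1=10:  p_1=10·5+1=51,  q_1=10·1+0=10
fundamental: x₁=51, y₁=10  (since 2601 − 26·100 = 1)
(x_2, y_2) = (51·51 + 26·10·10, 51·10 + 10·51) = (5201, 1020)
(x_3, y_3) = (51·5201 + 26·10·1020, 51·1020 + 10·5201) = (530451, 104030)
(x_4, y_4) = (51·530451 + 26·10·104030, 51·104030 + 10·530451) = (54100801, 10610040)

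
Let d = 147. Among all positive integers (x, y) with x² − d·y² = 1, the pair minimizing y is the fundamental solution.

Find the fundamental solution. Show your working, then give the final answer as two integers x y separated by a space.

√147 = [12; 8,24, …], period ℓ=2 (even) → k=1
step 0: (12, 1)  from 12·(1,0) + (0,1)
step 1: (97, 8)  from 8·(12,1) + (1,0)
(x₁, y₁) = (97, 8);  97² − 147·8² = 1 ✓

97 8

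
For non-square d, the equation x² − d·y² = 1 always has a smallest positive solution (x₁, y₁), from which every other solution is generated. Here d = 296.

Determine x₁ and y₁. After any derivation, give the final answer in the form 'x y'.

√296 = [17; 4,1,7,1,4,34, …], period ℓ=6 (even) → k=5
step 0: (17, 1)  from 17·(1,0) + (0,1)
step 1: (69, 4)  from 4·(17,1) + (1,0)
…
step 4: (757, 44)  from 1·(671,39) + (86,5)
step 5: (3699, 215)  from 4·(757,44) + (671,39)
→ (3699, 215).  Check: 3699²=13682601, 296·215²=13682600, difference 1.

3699 215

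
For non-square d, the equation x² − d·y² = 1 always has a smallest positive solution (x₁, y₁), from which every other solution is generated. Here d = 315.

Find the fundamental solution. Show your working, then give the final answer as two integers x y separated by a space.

71 4

√315 = [17; 1,2,1,34, …], period ℓ=4 (even) → k=3
i=0: a=17 ⇒ p=17, q=1
i=1: a=1 ⇒ p=18, q=1
i=2: a=2 ⇒ p=53, q=3
i=3: a=1 ⇒ p=71, q=4
(x₁, y₁) = (71, 4);  71² − 315·4² = 1 ✓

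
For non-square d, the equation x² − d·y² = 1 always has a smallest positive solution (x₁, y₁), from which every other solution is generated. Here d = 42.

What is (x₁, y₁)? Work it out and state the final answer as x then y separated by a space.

13 2

√42 = [6; 2,12, …], period ℓ=2 (even) → k=1
a_0=6:  p_0=6·1+0=6,  q_0=6·0+1=1
a_1=2:  p_1=2·6+1=13,  q_1=2·1+0=2
→ (13, 2).  Check: 13²=169, 42·2²=168, difference 1.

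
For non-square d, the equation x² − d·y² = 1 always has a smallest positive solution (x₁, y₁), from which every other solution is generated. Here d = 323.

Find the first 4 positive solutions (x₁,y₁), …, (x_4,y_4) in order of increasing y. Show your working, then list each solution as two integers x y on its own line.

18 1
647 36
23274 1295
837217 46584

√323 → a₀=17, period (1,34); ℓ=2 even so k=1
a_0=17:  p_0=17·1+0=17,  q_0=17·0+1=1
a_1=1:  p_1=1·17+1=18,  q_1=1·1+0=1
(x₁, y₁) = (18, 1);  18² − 323·1² = 1 ✓
k=2:  x_2 = 18·18+323·1·1 = 647,  y_2 = 18·1+1·18 = 36
k=3:  x_3 = 18·647+323·1·36 = 23274,  y_3 = 18·36+1·647 = 1295
k=4:  x_4 = 18·23274+323·1·1295 = 837217,  y_4 = 18·1295+1·23274 = 46584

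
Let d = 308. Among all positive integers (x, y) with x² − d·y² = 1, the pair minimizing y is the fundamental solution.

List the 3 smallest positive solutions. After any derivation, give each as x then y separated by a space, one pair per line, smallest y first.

√308 = [17; 1,1,4,1,1,34, …], period ℓ=6 (even) → k=5
i=0: a=17 ⇒ p=17, q=1
…
i=2: a=1 ⇒ p=35, q=2
…
i=4: a=1 ⇒ p=193, q=11
i=5: a=1 ⇒ p=351, q=20
(x₁, y₁) = (351, 20);  351² − 308·20² = 1 ✓
(x_2, y_2) = (351·351 + 308·20·20, 351·20 + 20·351) = (246401, 14040)
(x_3, y_3) = (351·246401 + 308·20·14040, 351·14040 + 20·246401) = (172973151, 9856060)

351 20
246401 14040
172973151 9856060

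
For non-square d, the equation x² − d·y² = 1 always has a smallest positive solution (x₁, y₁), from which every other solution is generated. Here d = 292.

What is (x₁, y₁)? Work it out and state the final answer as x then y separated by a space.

2281249 133500

√292 → a₀=17, period (11,2,1,3,8,3,1,2,11,34); ℓ=10 even so k=9
i=0: a=17 ⇒ p=17, q=1
i=1: a=11 ⇒ p=188, q=11
i=2: a=2 ⇒ p=393, q=23
…
i=5: a=8 ⇒ p=17669, q=1034
i=6: a=3 ⇒ p=55143, q=3227
i=7: a=1 ⇒ p=72812, q=4261
i=8: a=2 ⇒ p=200767, q=11749
i=9: a=11 ⇒ p=2281249, q=133500
fundamental: x₁=2281249, y₁=133500  (since 5204097000001 − 292·17822250000 = 1)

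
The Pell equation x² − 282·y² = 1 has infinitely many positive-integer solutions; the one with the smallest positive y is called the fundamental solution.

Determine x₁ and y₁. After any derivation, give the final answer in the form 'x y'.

2351 140

√282 → a₀=16, period (1,3,1,4,1,3,1,32); ℓ=8 even so k=7
step 0: (16, 1)  from 16·(1,0) + (0,1)
…
step 2: (67, 4)  from 3·(17,1) + (16,1)
…
step 5: (487, 29)  from 1·(403,24) + (84,5)
step 6: (1864, 111)  from 3·(487,29) + (403,24)
step 7: (2351, 140)  from 1·(1864,111) + (487,29)
(x₁, y₁) = (2351, 140);  2351² − 282·140² = 1 ✓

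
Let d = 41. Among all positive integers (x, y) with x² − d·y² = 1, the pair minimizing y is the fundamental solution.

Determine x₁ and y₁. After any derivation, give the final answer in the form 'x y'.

2049 320

[6; 2,2,12] for √41; ℓ=3 ⇒ convergent index 5
step 0: (6, 1)  from 6·(1,0) + (0,1)
…
step 2: (32, 5)  from 2·(13,2) + (6,1)
step 3: (397, 62)  from 12·(32,5) + (13,2)
step 4: (826, 129)  from 2·(397,62) + (32,5)
step 5: (2049, 320)  from 2·(826,129) + (397,62)
fundamental: x₁=2049, y₁=320  (since 4198401 − 41·102400 = 1)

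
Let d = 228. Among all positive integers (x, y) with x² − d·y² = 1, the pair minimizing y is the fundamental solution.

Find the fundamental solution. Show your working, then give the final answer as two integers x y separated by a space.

√228 = [15; 10,30, …], period ℓ=2 (even) → k=1
k=0  a_k=15  p_k/q_k = 15/1
k=1  a_k=10  p_k/q_k = 151/10
→ (151, 10).  Check: 151²=22801, 228·10²=22800, difference 1.

151 10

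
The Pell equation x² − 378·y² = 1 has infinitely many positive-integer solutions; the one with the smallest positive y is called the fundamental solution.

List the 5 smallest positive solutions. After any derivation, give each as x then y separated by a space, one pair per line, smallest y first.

8749 450
153090001 7874100
2678768828749 137781001350
46873096812360001 2410891953748200
820185445343906468749 42185787268905002250

[19; 2,3,1,4,1,3,2,38] for √378; ℓ=8 ⇒ convergent index 7
step 0: (19, 1)  from 19·(1,0) + (0,1)
…
step 2: (136, 7)  from 3·(39,2) + (19,1)
step 3: (175, 9)  from 1·(136,7) + (39,2)
…
step 6: (3869, 199)  from 3·(1011,52) + (836,43)
step 7: (8749, 450)  from 2·(3869,199) + (1011,52)
→ (8749, 450).  Check: 8749²=76545001, 378·450²=76545000, difference 1.
n=2: (8749,450)∘(8749,450) = (8749·8749+378·450·450, 8749·450+450·8749) = (153090001,7874100)
n=3: (153090001,7874100)∘(8749,450) = (8749·153090001+378·450·7874100, 8749·7874100+450·153090001) = (2678768828749,137781001350)
n=4: (2678768828749,137781001350)∘(8749,450) = (8749·2678768828749+378·450·137781001350, 8749·137781001350+450·2678768828749) = (46873096812360001,2410891953748200)
n=5: (46873096812360001,2410891953748200)∘(8749,450) = (8749·46873096812360001+378·450·2410891953748200, 8749·2410891953748200+450·46873096812360001) = (820185445343906468749,42185787268905002250)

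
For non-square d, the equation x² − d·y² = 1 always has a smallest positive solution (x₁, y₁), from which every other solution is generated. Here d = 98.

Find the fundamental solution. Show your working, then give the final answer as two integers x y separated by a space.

d=98: √d = [9; 1,8,1,18] (ℓ=4, even), read p_3/q_3
step 0: (9, 1)  from 9·(1,0) + (0,1)
…
step 2: (89, 9)  from 8·(10,1) + (9,1)
step 3: (99, 10)  from 1·(89,9) + (10,1)
(x₁, y₁) = (99, 10);  99² − 98·10² = 1 ✓

99 10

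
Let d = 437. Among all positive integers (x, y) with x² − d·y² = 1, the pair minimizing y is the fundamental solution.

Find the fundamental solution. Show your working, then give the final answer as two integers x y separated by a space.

√437 = [20; 1,9,2,9,1,40, …], period ℓ=6 (even) → k=5
step 0: (20, 1)  from 20·(1,0) + (0,1)
step 1: (21, 1)  from 1·(20,1) + (1,0)
step 2: (209, 10)  from 9·(21,1) + (20,1)
…
step 4: (4160, 199)  from 9·(439,21) + (209,10)
step 5: (4599, 220)  from 1·(4160,199) + (439,21)
(x₁, y₁) = (4599, 220);  4599² − 437·220² = 1 ✓

4599 220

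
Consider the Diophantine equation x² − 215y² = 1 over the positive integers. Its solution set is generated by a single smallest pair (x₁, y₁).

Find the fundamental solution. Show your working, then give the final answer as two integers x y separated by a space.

d=215: √d = [14; 1,1,1,28] (ℓ=4, even), read p_3/q_3
step 0: (14, 1)  from 14·(1,0) + (0,1)
…
step 2: (29, 2)  from 1·(15,1) + (14,1)
step 3: (44, 3)  from 1·(29,2) + (15,1)
(x₁, y₁) = (44, 3);  44² − 215·3² = 1 ✓

44 3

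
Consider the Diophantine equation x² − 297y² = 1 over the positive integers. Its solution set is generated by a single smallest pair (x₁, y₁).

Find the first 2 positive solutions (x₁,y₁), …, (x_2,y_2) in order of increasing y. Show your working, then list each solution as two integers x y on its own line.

48599 2820
4723725601 274098360

√297 = [17; 4,3,1,1,2,1,1,3,4,34, …], period ℓ=10 (even) → k=9
a_0=17:  p_0=17·1+0=17,  q_0=17·0+1=1
a_1=4:  p_1=4·17+1=69,  q_1=4·1+0=4
…
a_3=1:  p_3=1·224+69=293,  q_3=1·13+4=17
a_4=1:  p_4=1·293+224=517,  q_4=1·17+13=30
…
a_8=3:  p_8=3·3171+1844=11357,  q_8=3·184+107=659
a_9=4:  p_9=4·11357+3171=48599,  q_9=4·659+184=2820
(x₁, y₁) = (48599, 2820);  48599² − 297·2820² = 1 ✓
n=2: (48599,2820)∘(48599,2820) = (48599·48599+297·2820·2820, 48599·2820+2820·48599) = (4723725601,274098360)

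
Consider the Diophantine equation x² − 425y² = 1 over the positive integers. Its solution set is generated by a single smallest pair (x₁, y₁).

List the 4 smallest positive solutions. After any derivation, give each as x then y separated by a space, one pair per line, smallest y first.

√425 = [20; 1,1,1,1,1,1,40, …], period ℓ=7 (odd) → k=13
step 0: (20, 1)  from 20·(1,0) + (0,1)
step 1: (21, 1)  from 1·(20,1) + (1,0)
…
step 4: (103, 5)  from 1·(62,3) + (41,2)
step 5: (165, 8)  from 1·(103,5) + (62,3)
step 6: (268, 13)  from 1·(165,8) + (103,5)
step 7: (10885, 528)  from 40·(268,13) + (165,8)
…
step 10: (33191, 1610)  from 1·(22038,1069) + (11153,541)
step 11: (55229, 2679)  from 1·(33191,1610) + (22038,1069)
step 12: (88420, 4289)  from 1·(55229,2679) + (33191,1610)
step 13: (143649, 6968)  from 1·(88420,4289) + (55229,2679)
(x₁, y₁) = (143649, 6968);  143649² − 425·6968² = 1 ✓
k=2:  x_2 = 143649·143649+425·6968·6968 = 41270070401,  y_2 = 143649·6968+6968·143649 = 2001892464
k=3:  x_3 = 143649·41270070401+425·6968·2001892464 = 11856808685922849,  y_3 = 143649·2001892464+6968·41270070401 = 575139701115304
k=4:  x_4 = 143649·11856808685922849+425·6968·575139701115304 = 3406437421806992601601,  y_4 = 143649·575139701115304+6968·11856808685922849 = 165236485849022716128

143649 6968
41270070401 2001892464
11856808685922849 575139701115304
3406437421806992601601 165236485849022716128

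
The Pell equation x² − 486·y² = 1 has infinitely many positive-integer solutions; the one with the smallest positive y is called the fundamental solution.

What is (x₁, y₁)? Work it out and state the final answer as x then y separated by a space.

485 22

d=486: √d = [22; 22,44] (ℓ=2, even), read p_1/q_1
k=0  a_k=22  p_k/q_k = 22/1
k=1  a_k=22  p_k/q_k = 485/22
(x₁, y₁) = (485, 22);  485² − 486·22² = 1 ✓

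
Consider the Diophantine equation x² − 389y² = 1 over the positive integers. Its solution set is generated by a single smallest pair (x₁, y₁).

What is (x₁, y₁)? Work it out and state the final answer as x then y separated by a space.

[19; 1,2,1,1,1,1,2,1,38] for √389; ℓ=9 ⇒ convergent index 17
step 0: (19, 1)  from 19·(1,0) + (0,1)
step 1: (20, 1)  from 1·(19,1) + (1,0)
step 2: (59, 3)  from 2·(20,1) + (19,1)
…
step 5: (217, 11)  from 1·(138,7) + (79,4)
step 6: (355, 18)  from 1·(217,11) + (138,7)
step 7: (927, 47)  from 2·(355,18) + (217,11)
…
step 15: (910240, 46151)  from 1·(556329,28207) + (353911,17944)
step 16: (2376809, 120509)  from 2·(910240,46151) + (556329,28207)
step 17: (3287049, 166660)  from 1·(2376809,120509) + (910240,46151)
fundamental: x₁=3287049, y₁=166660  (since 10804691128401 − 389·27775555600 = 1)

3287049 166660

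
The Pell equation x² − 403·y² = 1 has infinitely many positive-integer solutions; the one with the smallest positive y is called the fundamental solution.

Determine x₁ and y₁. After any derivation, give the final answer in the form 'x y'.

669878 33369

√403 = [20; 13,2,1,3,1,3,1,2,13,40, …], period ℓ=10 (even) → k=9
step 0: (20, 1)  from 20·(1,0) + (0,1)
step 1: (261, 13)  from 13·(20,1) + (1,0)
…
step 4: (2951, 147)  from 3·(803,40) + (542,27)
step 5: (3754, 187)  from 1·(2951,147) + (803,40)
step 6: (14213, 708)  from 3·(3754,187) + (2951,147)
step 7: (17967, 895)  from 1·(14213,708) + (3754,187)
step 8: (50147, 2498)  from 2·(17967,895) + (14213,708)
step 9: (669878, 33369)  from 13·(50147,2498) + (17967,895)
→ (669878, 33369).  Check: 669878²=448736534884, 403·33369²=448736534883, difference 1.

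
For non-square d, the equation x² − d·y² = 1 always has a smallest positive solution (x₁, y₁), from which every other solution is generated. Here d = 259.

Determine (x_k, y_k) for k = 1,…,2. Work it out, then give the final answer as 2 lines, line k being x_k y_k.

847225 52644
1435580401249 89202625800

[16; 10,1,2,3,4,3,2,1,10,32] for √259; ℓ=10 ⇒ convergent index 9
a_0=16:  p_0=16·1+0=16,  q_0=16·0+1=1
a_1=10:  p_1=10·16+1=161,  q_1=10·1+0=10
a_2=1:  p_2=1·161+16=177,  q_2=1·10+1=11
…
a_5=4:  p_5=4·1722+515=7403,  q_5=4·107+32=460
a_6=3:  p_6=3·7403+1722=23931,  q_6=3·460+107=1487
…
a_8=1:  p_8=1·55265+23931=79196,  q_8=1·3434+1487=4921
a_9=10:  p_9=10·79196+55265=847225,  q_9=10·4921+3434=52644
fundamental: x₁=847225, y₁=52644  (since 717790200625 − 259·2771390736 = 1)
n=2: (847225,52644)∘(847225,52644) = (847225·847225+259·52644·52644, 847225·52644+52644·847225) = (1435580401249,89202625800)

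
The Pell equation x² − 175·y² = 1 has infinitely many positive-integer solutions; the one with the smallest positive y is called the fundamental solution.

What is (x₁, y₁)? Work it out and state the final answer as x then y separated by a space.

d=175: √d = [13; 4,2,1,2,4,26] (ℓ=6, even), read p_5/q_5
step 0: (13, 1)  from 13·(1,0) + (0,1)
…
step 4: (463, 35)  from 2·(172,13) + (119,9)
step 5: (2024, 153)  from 4·(463,35) + (172,13)
fundamental: x₁=2024, y₁=153  (since 4096576 − 175·23409 = 1)

2024 153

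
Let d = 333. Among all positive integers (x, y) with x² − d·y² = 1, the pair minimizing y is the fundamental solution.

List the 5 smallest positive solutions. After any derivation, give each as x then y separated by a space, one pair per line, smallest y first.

73 4
10657 584
1555849 85260
227143297 12447376
33161365513 1817231636

[18; 4,36] for √333; ℓ=2 ⇒ convergent index 1
step 0: (18, 1)  from 18·(1,0) + (0,1)
step 1: (73, 4)  from 4·(18,1) + (1,0)
(x₁, y₁) = (73, 4);  73² − 333·4² = 1 ✓
n=2: (73,4)∘(73,4) = (73·73+333·4·4, 73·4+4·73) = (10657,584)
n=3: (10657,584)∘(73,4) = (73·10657+333·4·584, 73·584+4·10657) = (1555849,85260)
n=4: (1555849,85260)∘(73,4) = (73·1555849+333·4·85260, 73·85260+4·1555849) = (227143297,12447376)
n=5: (227143297,12447376)∘(73,4) = (73·227143297+333·4·12447376, 73·12447376+4·227143297) = (33161365513,1817231636)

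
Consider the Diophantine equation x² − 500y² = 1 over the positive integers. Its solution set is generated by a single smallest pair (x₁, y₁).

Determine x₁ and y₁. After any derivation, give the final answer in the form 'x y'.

930249 41602

√500 → a₀=22, period (2,1,3,2,1,…,1,2,44); ℓ=14 even so k=13
a_0=22:  p_0=22·1+0=22,  q_0=22·0+1=1
a_1=2:  p_1=2·22+1=45,  q_1=2·1+0=2
…
a_4=2:  p_4=2·246+67=559,  q_4=2·11+3=25
…
a_6=1:  p_6=1·805+559=1364,  q_6=1·36+25=61
…
a_11=3:  p_11=3·76317+30254=259205,  q_11=3·3413+1353=11592
a_12=1:  p_12=1·259205+76317=335522,  q_12=1·11592+3413=15005
a_13=2:  p_13=2·335522+259205=930249,  q_13=2·15005+11592=41602
→ (930249, 41602).  Check: 930249²=865363202001, 500·41602²=865363202000, difference 1.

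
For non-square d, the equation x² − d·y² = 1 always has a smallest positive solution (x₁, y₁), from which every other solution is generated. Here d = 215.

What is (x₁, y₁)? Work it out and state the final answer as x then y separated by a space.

44 3

√215 → a₀=14, period (1,1,1,28); ℓ=4 even so k=3
step 0: (14, 1)  from 14·(1,0) + (0,1)
…
step 2: (29, 2)  from 1·(15,1) + (14,1)
step 3: (44, 3)  from 1·(29,2) + (15,1)
→ (44, 3).  Check: 44²=1936, 215·3²=1935, difference 1.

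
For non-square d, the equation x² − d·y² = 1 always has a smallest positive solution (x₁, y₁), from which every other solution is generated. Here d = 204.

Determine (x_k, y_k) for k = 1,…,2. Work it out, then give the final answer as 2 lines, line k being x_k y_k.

√204 = [14; 3,1,1,6,1,1,3,28, …], period ℓ=8 (even) → k=7
a_0=14:  p_0=14·1+0=14,  q_0=14·0+1=1
…
a_2=1:  p_2=1·43+14=57,  q_2=1·3+1=4
a_3=1:  p_3=1·57+43=100,  q_3=1·4+3=7
a_4=6:  p_4=6·100+57=657,  q_4=6·7+4=46
…
a_6=1:  p_6=1·757+657=1414,  q_6=1·53+46=99
a_7=3:  p_7=3·1414+757=4999,  q_7=3·99+53=350
(x₁, y₁) = (4999, 350);  4999² − 204·350² = 1 ✓
k=2:  x_2 = 4999·4999+204·350·350 = 49980001,  y_2 = 4999·350+350·4999 = 3499300

4999 350
49980001 3499300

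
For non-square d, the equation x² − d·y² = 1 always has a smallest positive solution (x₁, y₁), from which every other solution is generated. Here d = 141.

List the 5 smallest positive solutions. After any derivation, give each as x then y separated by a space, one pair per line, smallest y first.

[11; 1,6,1,22] for √141; ℓ=4 ⇒ convergent index 3
a_0=11:  p_0=11·1+0=11,  q_0=11·0+1=1
a_1=1:  p_1=1·11+1=12,  q_1=1·1+0=1
a_2=6:  p_2=6·12+11=83,  q_2=6·1+1=7
a_3=1:  p_3=1·83+12=95,  q_3=1·7+1=8
fundamental: x₁=95, y₁=8  (since 9025 − 141·64 = 1)
(95+8√141)^2 = 18049 + 1520√141
(95+8√141)^3 = 3429215 + 288792√141
(95+8√141)^4 = 651532801 + 54868960√141
(95+8√141)^5 = 123787802975 + 10424813608√141

95 8
18049 1520
3429215 288792
651532801 54868960
123787802975 10424813608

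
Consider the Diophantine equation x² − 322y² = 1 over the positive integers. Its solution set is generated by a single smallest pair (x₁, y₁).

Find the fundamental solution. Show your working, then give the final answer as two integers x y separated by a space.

d=322: √d = [17; 1,16,1,34] (ℓ=4, even), read p_3/q_3
step 0: (17, 1)  from 17·(1,0) + (0,1)
…
step 2: (305, 17)  from 16·(18,1) + (17,1)
step 3: (323, 18)  from 1·(305,17) + (18,1)
(x₁, y₁) = (323, 18);  323² − 322·18² = 1 ✓

323 18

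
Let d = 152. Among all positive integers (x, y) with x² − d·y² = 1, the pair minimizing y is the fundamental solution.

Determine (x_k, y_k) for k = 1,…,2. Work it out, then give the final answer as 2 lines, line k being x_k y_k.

37 3
2737 222

√152 = [12; 3,24, …], period ℓ=2 (even) → k=1
step 0: (12, 1)  from 12·(1,0) + (0,1)
step 1: (37, 3)  from 3·(12,1) + (1,0)
fundamental: x₁=37, y₁=3  (since 1369 − 152·9 = 1)
(37+3√152)^2 = 2737 + 222√152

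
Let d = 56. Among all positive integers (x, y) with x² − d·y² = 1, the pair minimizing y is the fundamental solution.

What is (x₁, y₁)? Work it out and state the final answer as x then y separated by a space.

15 2

d=56: √d = [7; 2,14] (ℓ=2, even), read p_1/q_1
i=0: a=7 ⇒ p=7, q=1
i=1: a=2 ⇒ p=15, q=2
→ (15, 2).  Check: 15²=225, 56·2²=224, difference 1.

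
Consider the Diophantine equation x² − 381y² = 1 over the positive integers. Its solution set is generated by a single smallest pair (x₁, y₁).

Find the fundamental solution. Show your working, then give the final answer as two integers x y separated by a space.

1015 52

√381 = [19; 1,1,12,1,1,38, …], period ℓ=6 (even) → k=5
step 0: (19, 1)  from 19·(1,0) + (0,1)
step 1: (20, 1)  from 1·(19,1) + (1,0)
…
step 3: (488, 25)  from 12·(39,2) + (20,1)
step 4: (527, 27)  from 1·(488,25) + (39,2)
step 5: (1015, 52)  from 1·(527,27) + (488,25)
(x₁, y₁) = (1015, 52);  1015² − 381·52² = 1 ✓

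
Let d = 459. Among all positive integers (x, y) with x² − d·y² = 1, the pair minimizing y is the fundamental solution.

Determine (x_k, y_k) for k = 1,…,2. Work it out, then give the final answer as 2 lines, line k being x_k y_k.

499850 23331
499700044999 23324000700

d=459: √d = [21; 2,2,1,4,21,4,1,2,2,42] (ℓ=10, even), read p_9/q_9
i=0: a=21 ⇒ p=21, q=1
i=1: a=2 ⇒ p=43, q=2
…
i=3: a=1 ⇒ p=150, q=7
i=4: a=4 ⇒ p=707, q=33
…
i=6: a=4 ⇒ p=60695, q=2833
…
i=8: a=2 ⇒ p=212079, q=9899
i=9: a=2 ⇒ p=499850, q=23331
fundamental: x₁=499850, y₁=23331  (since 249850022500 − 459·544335561 = 1)
n=2: (499850,23331)∘(499850,23331) = (499850·499850+459·23331·23331, 499850·23331+23331·499850) = (499700044999,23324000700)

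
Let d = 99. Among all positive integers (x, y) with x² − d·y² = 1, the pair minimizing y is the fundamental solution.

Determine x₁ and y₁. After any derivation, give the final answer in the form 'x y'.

10 1

d=99: √d = [9; 1,18] (ℓ=2, even), read p_1/q_1
k=0  a_k=9  p_k/q_k = 9/1
k=1  a_k=1  p_k/q_k = 10/1
(x₁, y₁) = (10, 1);  10² − 99·1² = 1 ✓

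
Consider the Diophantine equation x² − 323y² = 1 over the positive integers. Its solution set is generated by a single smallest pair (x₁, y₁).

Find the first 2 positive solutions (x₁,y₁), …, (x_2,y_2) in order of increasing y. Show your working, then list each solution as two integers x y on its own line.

√323 = [17; 1,34, …], period ℓ=2 (even) → k=1
step 0: (17, 1)  from 17·(1,0) + (0,1)
step 1: (18, 1)  from 1·(17,1) + (1,0)
(x₁, y₁) = (18, 1);  18² − 323·1² = 1 ✓
k=2:  x_2 = 18·18+323·1·1 = 647,  y_2 = 18·1+1·18 = 36

18 1
647 36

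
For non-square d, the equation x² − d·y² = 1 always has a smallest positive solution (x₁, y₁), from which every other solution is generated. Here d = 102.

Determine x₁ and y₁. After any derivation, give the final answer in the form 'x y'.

√102 = [10; 10,20, …], period ℓ=2 (even) → k=1
i=0: a=10 ⇒ p=10, q=1
i=1: a=10 ⇒ p=101, q=10
(x₁, y₁) = (101, 10);  101² − 102·10² = 1 ✓

101 10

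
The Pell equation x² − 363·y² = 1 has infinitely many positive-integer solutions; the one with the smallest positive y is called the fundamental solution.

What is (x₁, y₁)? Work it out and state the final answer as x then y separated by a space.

√363 → a₀=19, period (19,38); ℓ=2 even so k=1
a_0=19:  p_0=19·1+0=19,  q_0=19·0+1=1
a_1=19:  p_1=19·19+1=362,  q_1=19·1+0=19
(x₁, y₁) = (362, 19);  362² − 363·19² = 1 ✓

362 19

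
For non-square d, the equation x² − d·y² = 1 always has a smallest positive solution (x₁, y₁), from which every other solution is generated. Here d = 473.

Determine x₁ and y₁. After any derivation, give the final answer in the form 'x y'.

[21; 1,2,1,42] for √473; ℓ=4 ⇒ convergent index 3
i=0: a=21 ⇒ p=21, q=1
i=1: a=1 ⇒ p=22, q=1
i=2: a=2 ⇒ p=65, q=3
i=3: a=1 ⇒ p=87, q=4
(x₁, y₁) = (87, 4);  87² − 473·4² = 1 ✓

87 4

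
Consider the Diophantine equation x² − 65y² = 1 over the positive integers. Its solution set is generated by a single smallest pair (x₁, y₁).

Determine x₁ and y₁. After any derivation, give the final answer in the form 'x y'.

129 16

[8; 16] for √65; ℓ=1 ⇒ convergent index 1
a_0=8:  p_0=8·1+0=8,  q_0=8·0+1=1
a_1=16:  p_1=16·8+1=129,  q_1=16·1+0=16
fundamental: x₁=129, y₁=16  (since 16641 − 65·256 = 1)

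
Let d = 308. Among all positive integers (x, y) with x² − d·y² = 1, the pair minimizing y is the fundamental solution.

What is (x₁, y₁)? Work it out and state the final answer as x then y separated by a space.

351 20

d=308: √d = [17; 1,1,4,1,1,34] (ℓ=6, even), read p_5/q_5
a_0=17:  p_0=17·1+0=17,  q_0=17·0+1=1
…
a_2=1:  p_2=1·18+17=35,  q_2=1·1+1=2
a_3=4:  p_3=4·35+18=158,  q_3=4·2+1=9
a_4=1:  p_4=1·158+35=193,  q_4=1·9+2=11
a_5=1:  p_5=1·193+158=351,  q_5=1·11+9=20
(x₁, y₁) = (351, 20);  351² − 308·20² = 1 ✓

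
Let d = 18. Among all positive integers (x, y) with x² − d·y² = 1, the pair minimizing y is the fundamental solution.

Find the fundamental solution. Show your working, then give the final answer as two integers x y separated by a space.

17 4

√18 = [4; 4,8, …], period ℓ=2 (even) → k=1
a_0=4:  p_0=4·1+0=4,  q_0=4·0+1=1
a_1=4:  p_1=4·4+1=17,  q_1=4·1+0=4
fundamental: x₁=17, y₁=4  (since 289 − 18·16 = 1)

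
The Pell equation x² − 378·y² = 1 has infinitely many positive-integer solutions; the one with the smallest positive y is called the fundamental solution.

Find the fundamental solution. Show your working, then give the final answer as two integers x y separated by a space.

8749 450

d=378: √d = [19; 2,3,1,4,1,3,2,38] (ℓ=8, even), read p_7/q_7
k=0  a_k=19  p_k/q_k = 19/1
k=1  a_k=2  p_k/q_k = 39/2
k=2  a_k=3  p_k/q_k = 136/7
k=3  a_k=1  p_k/q_k = 175/9
k=4  a_k=4  p_k/q_k = 836/43
k=5  a_k=1  p_k/q_k = 1011/52
k=6  a_k=3  p_k/q_k = 3869/199
k=7  a_k=2  p_k/q_k = 8749/450
→ (8749, 450).  Check: 8749²=76545001, 378·450²=76545000, difference 1.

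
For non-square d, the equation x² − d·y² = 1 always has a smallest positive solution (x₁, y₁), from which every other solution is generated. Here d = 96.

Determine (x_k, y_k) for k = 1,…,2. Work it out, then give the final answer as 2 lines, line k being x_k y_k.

49 5
4801 490

√96 → a₀=9, period (1,3,1,18); ℓ=4 even so k=3
k=0  a_k=9  p_k/q_k = 9/1
k=1  a_k=1  p_k/q_k = 10/1
k=2  a_k=3  p_k/q_k = 39/4
k=3  a_k=1  p_k/q_k = 49/5
→ (49, 5).  Check: 49²=2401, 96·5²=2400, difference 1.
n=2: (49,5)∘(49,5) = (49·49+96·5·5, 49·5+5·49) = (4801,490)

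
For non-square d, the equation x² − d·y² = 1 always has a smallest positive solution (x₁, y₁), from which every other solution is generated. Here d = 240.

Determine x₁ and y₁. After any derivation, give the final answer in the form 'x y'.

√240 → a₀=15, period (2,30); ℓ=2 even so k=1
k=0  a_k=15  p_k/q_k = 15/1
k=1  a_k=2  p_k/q_k = 31/2
fundamental: x₁=31, y₁=2  (since 961 − 240·4 = 1)

31 2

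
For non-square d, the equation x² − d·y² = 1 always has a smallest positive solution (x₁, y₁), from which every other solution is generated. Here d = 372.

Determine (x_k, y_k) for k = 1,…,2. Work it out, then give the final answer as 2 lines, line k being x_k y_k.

12151 630
295293601 15310260

[19; 3,2,12,2,3,38] for √372; ℓ=6 ⇒ convergent index 5
a_0=19:  p_0=19·1+0=19,  q_0=19·0+1=1
a_1=3:  p_1=3·19+1=58,  q_1=3·1+0=3
…
a_3=12:  p_3=12·135+58=1678,  q_3=12·7+3=87
a_4=2:  p_4=2·1678+135=3491,  q_4=2·87+7=181
a_5=3:  p_5=3·3491+1678=12151,  q_5=3·181+87=630
(x₁, y₁) = (12151, 630);  12151² − 372·630² = 1 ✓
n=2: (12151,630)∘(12151,630) = (12151·12151+372·630·630, 12151·630+630·12151) = (295293601,15310260)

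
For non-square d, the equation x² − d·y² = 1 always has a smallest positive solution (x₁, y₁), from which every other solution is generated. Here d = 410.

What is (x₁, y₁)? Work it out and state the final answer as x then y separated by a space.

d=410: √d = [20; 4,40] (ℓ=2, even), read p_1/q_1
i=0: a=20 ⇒ p=20, q=1
i=1: a=4 ⇒ p=81, q=4
(x₁, y₁) = (81, 4);  81² − 410·4² = 1 ✓

81 4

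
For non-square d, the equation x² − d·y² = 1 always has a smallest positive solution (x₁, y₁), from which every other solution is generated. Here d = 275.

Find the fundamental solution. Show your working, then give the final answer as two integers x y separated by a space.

199 12

√275 → a₀=16, period (1,1,2,1,1,32); ℓ=6 even so k=5
k=0  a_k=16  p_k/q_k = 16/1
k=1  a_k=1  p_k/q_k = 17/1
k=2  a_k=1  p_k/q_k = 33/2
…
k=4  a_k=1  p_k/q_k = 116/7
k=5  a_k=1  p_k/q_k = 199/12
→ (199, 12).  Check: 199²=39601, 275·12²=39600, difference 1.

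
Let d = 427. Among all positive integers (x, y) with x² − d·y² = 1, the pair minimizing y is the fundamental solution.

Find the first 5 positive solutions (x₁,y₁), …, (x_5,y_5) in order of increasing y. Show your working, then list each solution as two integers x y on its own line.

62 3
7687 372
953126 46125
118179937 5719128
14653359062 709125747

[20; 1,1,1,40] for √427; ℓ=4 ⇒ convergent index 3
i=0: a=20 ⇒ p=20, q=1
i=1: a=1 ⇒ p=21, q=1
i=2: a=1 ⇒ p=41, q=2
i=3: a=1 ⇒ p=62, q=3
→ (62, 3).  Check: 62²=3844, 427·3²=3843, difference 1.
(62+3√427)^2 = 7687 + 372√427
(62+3√427)^3 = 953126 + 46125√427
(62+3√427)^4 = 118179937 + 5719128√427
(62+3√427)^5 = 14653359062 + 709125747√427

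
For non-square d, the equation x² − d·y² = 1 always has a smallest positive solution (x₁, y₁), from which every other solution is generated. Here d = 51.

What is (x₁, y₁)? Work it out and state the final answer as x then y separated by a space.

50 7

√51 = [7; 7,14, …], period ℓ=2 (even) → k=1
k=0  a_k=7  p_k/q_k = 7/1
k=1  a_k=7  p_k/q_k = 50/7
→ (50, 7).  Check: 50²=2500, 51·7²=2499, difference 1.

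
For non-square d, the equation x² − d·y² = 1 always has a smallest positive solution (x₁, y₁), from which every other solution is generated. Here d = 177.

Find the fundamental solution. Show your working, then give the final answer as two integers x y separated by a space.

√177 → a₀=13, period (3,3,2,8,2,3,3,26); ℓ=8 even so k=7
i=0: a=13 ⇒ p=13, q=1
…
i=2: a=3 ⇒ p=133, q=10
…
i=4: a=8 ⇒ p=2581, q=194
i=5: a=2 ⇒ p=5468, q=411
i=6: a=3 ⇒ p=18985, q=1427
i=7: a=3 ⇒ p=62423, q=4692
fundamental: x₁=62423, y₁=4692  (since 3896630929 − 177·22014864 = 1)

62423 4692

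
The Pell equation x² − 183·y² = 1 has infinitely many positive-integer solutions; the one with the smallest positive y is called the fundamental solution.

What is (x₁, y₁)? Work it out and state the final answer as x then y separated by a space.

487 36

[13; 1,1,8,1,1,26] for √183; ℓ=6 ⇒ convergent index 5
step 0: (13, 1)  from 13·(1,0) + (0,1)
…
step 4: (257, 19)  from 1·(230,17) + (27,2)
step 5: (487, 36)  from 1·(257,19) + (230,17)
(x₁, y₁) = (487, 36);  487² − 183·36² = 1 ✓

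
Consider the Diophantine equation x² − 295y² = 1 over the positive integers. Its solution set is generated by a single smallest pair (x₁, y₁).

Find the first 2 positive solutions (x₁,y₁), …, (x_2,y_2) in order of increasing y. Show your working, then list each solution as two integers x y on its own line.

√295 → a₀=17, period (5,1,2,3,2,6,2,3,2,1,5,34); ℓ=12 even so k=11
step 0: (17, 1)  from 17·(1,0) + (0,1)
…
step 5: (2250, 131)  from 2·(979,57) + (292,17)
…
step 7: (31208, 1817)  from 2·(14479,843) + (2250,131)
…
step 9: (247414, 14405)  from 2·(108103,6294) + (31208,1817)
step 10: (355517, 20699)  from 1·(247414,14405) + (108103,6294)
step 11: (2024999, 117900)  from 5·(355517,20699) + (247414,14405)
(x₁, y₁) = (2024999, 117900);  2024999² − 295·117900² = 1 ✓
k=2:  x_2 = 2024999·2024999+295·117900·117900 = 8201241900001,  y_2 = 2024999·117900+117900·2024999 = 477494764200

2024999 117900
8201241900001 477494764200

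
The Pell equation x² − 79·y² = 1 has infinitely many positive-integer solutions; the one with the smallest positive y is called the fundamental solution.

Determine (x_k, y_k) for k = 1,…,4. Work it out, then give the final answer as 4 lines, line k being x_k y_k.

80 9
12799 1440
2047760 230391
327628801 36861120

√79 = [8; 1,7,1,16, …], period ℓ=4 (even) → k=3
step 0: (8, 1)  from 8·(1,0) + (0,1)
…
step 2: (71, 8)  from 7·(9,1) + (8,1)
step 3: (80, 9)  from 1·(71,8) + (9,1)
(x₁, y₁) = (80, 9);  80² − 79·9² = 1 ✓
k=2:  x_2 = 80·80+79·9·9 = 12799,  y_2 = 80·9+9·80 = 1440
k=3:  x_3 = 80·12799+79·9·1440 = 2047760,  y_3 = 80·1440+9·12799 = 230391
k=4:  x_4 = 80·2047760+79·9·230391 = 327628801,  y_4 = 80·230391+9·2047760 = 36861120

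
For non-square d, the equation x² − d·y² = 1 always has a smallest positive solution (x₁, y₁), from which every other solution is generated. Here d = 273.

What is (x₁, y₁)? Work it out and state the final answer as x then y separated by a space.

727 44

√273 → a₀=16, period (1,1,10,1,1,32); ℓ=6 even so k=5
k=0  a_k=16  p_k/q_k = 16/1
k=1  a_k=1  p_k/q_k = 17/1
k=2  a_k=1  p_k/q_k = 33/2
…
k=4  a_k=1  p_k/q_k = 380/23
k=5  a_k=1  p_k/q_k = 727/44
fundamental: x₁=727, y₁=44  (since 528529 − 273·1936 = 1)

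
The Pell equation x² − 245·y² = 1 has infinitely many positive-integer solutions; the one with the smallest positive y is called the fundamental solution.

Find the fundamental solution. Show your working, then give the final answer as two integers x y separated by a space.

d=245: √d = [15; 1,1,1,7,6,7,1,1,1,30] (ℓ=10, even), read p_9/q_9
a_0=15:  p_0=15·1+0=15,  q_0=15·0+1=1
…
a_6=7:  p_6=7·2207+360=15809,  q_6=7·141+23=1010
…
a_8=1:  p_8=1·18016+15809=33825,  q_8=1·1151+1010=2161
a_9=1:  p_9=1·33825+18016=51841,  q_9=1·2161+1151=3312
(x₁, y₁) = (51841, 3312);  51841² − 245·3312² = 1 ✓

51841 3312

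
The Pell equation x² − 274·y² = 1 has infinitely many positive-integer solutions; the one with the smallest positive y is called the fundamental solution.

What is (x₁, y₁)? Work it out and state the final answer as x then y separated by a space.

3959299 239190

√274 → a₀=16, period (1,1,4,4,1,1,32); ℓ=7 odd so k=13
k=0  a_k=16  p_k/q_k = 16/1
k=1  a_k=1  p_k/q_k = 17/1
…
k=4  a_k=4  p_k/q_k = 629/38
k=5  a_k=1  p_k/q_k = 778/47
k=6  a_k=1  p_k/q_k = 1407/85
…
k=8  a_k=1  p_k/q_k = 47209/2852
…
k=12  a_k=1  p_k/q_k = 2189276/132259
k=13  a_k=1  p_k/q_k = 3959299/239190
→ (3959299, 239190).  Check: 3959299²=15676048571401, 274·239190²=15676048571400, difference 1.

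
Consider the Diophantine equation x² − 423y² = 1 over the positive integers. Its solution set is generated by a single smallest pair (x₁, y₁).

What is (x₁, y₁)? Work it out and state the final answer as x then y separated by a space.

4607 224

d=423: √d = [20; 1,1,3,4,3,1,1,40] (ℓ=8, even), read p_7/q_7
k=0  a_k=20  p_k/q_k = 20/1
…
k=2  a_k=1  p_k/q_k = 41/2
…
k=6  a_k=1  p_k/q_k = 2612/127
k=7  a_k=1  p_k/q_k = 4607/224
(x₁, y₁) = (4607, 224);  4607² − 423·224² = 1 ✓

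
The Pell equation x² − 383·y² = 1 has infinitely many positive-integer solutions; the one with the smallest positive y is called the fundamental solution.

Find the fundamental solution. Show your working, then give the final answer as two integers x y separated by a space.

d=383: √d = [19; 1,1,3,19,3,1,1,38] (ℓ=8, even), read p_7/q_7
k=0  a_k=19  p_k/q_k = 19/1
…
k=3  a_k=3  p_k/q_k = 137/7
…
k=6  a_k=1  p_k/q_k = 10705/547
k=7  a_k=1  p_k/q_k = 18768/959
(x₁, y₁) = (18768, 959);  18768² − 383·959² = 1 ✓

18768 959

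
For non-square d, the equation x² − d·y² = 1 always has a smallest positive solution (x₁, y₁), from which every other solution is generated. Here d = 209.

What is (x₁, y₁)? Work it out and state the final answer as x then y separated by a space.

√209 = [14; 2,5,3,2,3,5,2,28, …], period ℓ=8 (even) → k=7
i=0: a=14 ⇒ p=14, q=1
i=1: a=2 ⇒ p=29, q=2
…
i=3: a=3 ⇒ p=506, q=35
i=4: a=2 ⇒ p=1171, q=81
i=5: a=3 ⇒ p=4019, q=278
i=6: a=5 ⇒ p=21266, q=1471
i=7: a=2 ⇒ p=46551, q=3220
→ (46551, 3220).  Check: 46551²=2166995601, 209·3220²=2166995600, difference 1.

46551 3220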